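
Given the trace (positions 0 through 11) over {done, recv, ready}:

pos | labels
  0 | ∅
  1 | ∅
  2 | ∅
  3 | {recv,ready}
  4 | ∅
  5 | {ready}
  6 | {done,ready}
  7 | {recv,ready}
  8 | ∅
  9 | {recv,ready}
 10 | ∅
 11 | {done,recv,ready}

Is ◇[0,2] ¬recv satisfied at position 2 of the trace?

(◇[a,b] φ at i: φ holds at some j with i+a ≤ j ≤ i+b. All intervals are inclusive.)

Check ¬recv at each j in [2,4]:
  j=2: true
  j=3: false
  j=4: true
Found at j=2 → formula holds.

Holds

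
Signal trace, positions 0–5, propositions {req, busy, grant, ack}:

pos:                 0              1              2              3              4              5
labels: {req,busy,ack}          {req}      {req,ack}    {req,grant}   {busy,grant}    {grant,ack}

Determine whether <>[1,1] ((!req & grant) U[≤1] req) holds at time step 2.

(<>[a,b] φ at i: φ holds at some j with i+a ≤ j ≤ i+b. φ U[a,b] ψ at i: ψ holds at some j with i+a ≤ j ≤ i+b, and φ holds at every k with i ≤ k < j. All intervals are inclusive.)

Yes

Check ((!req & grant) U[≤1] req) at each j in [3,3]:
  j=3: holds
Found at j=3 → formula holds.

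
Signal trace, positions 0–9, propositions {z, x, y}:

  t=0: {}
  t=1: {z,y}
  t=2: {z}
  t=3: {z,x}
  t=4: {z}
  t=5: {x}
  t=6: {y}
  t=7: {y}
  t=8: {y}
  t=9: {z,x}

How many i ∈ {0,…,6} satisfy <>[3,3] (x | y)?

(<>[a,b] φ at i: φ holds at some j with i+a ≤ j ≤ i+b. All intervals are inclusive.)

Evaluate at each i in [0,6]:
  i=0: ✓ (witness j=3)
  i=1: ✗ (none in [4,4])
  i=2: ✓ (witness j=5)
  i=3: ✓ (witness j=6)
  i=4: ✓ (witness j=7)
  i=5: ✓ (witness j=8)
  i=6: ✓ (witness j=9)
Positions where it holds: {0, 2, 3, 4, 5, 6} → 6.

6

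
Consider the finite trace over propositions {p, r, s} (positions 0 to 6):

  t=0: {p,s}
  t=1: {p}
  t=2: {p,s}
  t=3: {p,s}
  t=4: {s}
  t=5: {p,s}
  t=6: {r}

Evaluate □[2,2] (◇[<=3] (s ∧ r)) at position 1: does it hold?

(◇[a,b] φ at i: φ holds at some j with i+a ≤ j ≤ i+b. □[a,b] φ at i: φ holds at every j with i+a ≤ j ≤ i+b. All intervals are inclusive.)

False

Check ◇[<=3] (s ∧ r) at every j in [3,3]:
  j=3: fails (none in [3,6])
Fails at j=3 → formula fails.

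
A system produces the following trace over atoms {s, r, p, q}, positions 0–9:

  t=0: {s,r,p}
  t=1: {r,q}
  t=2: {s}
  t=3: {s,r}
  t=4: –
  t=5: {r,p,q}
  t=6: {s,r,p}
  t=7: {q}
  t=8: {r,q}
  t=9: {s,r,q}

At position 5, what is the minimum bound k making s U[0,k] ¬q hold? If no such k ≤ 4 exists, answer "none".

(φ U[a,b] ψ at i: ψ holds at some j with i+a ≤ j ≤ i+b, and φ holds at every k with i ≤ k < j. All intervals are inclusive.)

Need earliest j ≥ 5 with ¬q, and s at every k in [5,j-1].
  j=5: rhs fails.
  j=6: rhs holds but lhs fails at k=5.
  j=7: rhs fails.
  j=8: rhs fails.
  j=9: rhs fails.
No witness within the range → none.

none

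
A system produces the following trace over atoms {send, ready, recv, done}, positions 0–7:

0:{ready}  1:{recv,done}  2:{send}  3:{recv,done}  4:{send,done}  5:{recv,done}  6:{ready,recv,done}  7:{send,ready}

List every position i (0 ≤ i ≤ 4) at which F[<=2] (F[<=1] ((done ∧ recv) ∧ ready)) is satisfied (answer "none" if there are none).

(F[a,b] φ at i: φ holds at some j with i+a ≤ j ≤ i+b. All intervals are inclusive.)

3, 4

Evaluate at each i in [0,4]:
  i=0: ✗ (none in [0,2])
  i=1: ✗ (none in [1,3])
  i=2: ✗ (none in [2,4])
  i=3: ✓ (witness j=5)
  i=4: ✓ (witness j=5)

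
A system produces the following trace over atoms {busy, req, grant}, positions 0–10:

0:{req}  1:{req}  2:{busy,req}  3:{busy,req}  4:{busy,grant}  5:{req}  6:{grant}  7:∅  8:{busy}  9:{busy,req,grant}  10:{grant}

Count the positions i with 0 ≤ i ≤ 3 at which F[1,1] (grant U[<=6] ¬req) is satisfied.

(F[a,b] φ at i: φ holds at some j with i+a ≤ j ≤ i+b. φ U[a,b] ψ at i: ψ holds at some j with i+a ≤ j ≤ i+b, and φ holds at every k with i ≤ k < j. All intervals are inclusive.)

Evaluate at each i in [0,3]:
  i=0: ✗ (none in [1,1])
  i=1: ✗ (none in [2,2])
  i=2: ✗ (none in [3,3])
  i=3: ✓ (witness j=4)
Positions where it holds: {3} → 1.

1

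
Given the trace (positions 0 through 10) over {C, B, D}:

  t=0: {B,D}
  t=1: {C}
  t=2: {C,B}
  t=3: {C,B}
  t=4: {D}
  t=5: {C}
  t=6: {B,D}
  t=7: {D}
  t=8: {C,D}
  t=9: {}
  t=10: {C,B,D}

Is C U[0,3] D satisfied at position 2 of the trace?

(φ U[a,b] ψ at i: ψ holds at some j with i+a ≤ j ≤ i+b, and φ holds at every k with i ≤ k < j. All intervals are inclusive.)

True

Need some j in [2,5] with D, and C at every k in [2,j-1].
  j=2: D false.
  j=3: D false.
  j=4: D holds; C holds at every k in [2,3] → satisfied.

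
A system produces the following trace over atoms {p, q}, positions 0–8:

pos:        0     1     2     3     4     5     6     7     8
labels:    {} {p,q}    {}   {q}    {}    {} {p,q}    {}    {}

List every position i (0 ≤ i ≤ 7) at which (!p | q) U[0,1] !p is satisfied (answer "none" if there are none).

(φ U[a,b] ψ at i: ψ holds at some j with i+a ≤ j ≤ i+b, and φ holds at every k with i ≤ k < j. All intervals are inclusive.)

Evaluate at each i in [0,7]:
  i=0: ✓ (rhs at j=0)
  i=1: ✓ (rhs at j=2; lhs holds on [1,1])
  i=2: ✓ (rhs at j=2)
  i=3: ✓ (rhs at j=3)
  i=4: ✓ (rhs at j=4)
  i=5: ✓ (rhs at j=5)
  i=6: ✓ (rhs at j=7; lhs holds on [6,6])
  i=7: ✓ (rhs at j=7)

0, 1, 2, 3, 4, 5, 6, 7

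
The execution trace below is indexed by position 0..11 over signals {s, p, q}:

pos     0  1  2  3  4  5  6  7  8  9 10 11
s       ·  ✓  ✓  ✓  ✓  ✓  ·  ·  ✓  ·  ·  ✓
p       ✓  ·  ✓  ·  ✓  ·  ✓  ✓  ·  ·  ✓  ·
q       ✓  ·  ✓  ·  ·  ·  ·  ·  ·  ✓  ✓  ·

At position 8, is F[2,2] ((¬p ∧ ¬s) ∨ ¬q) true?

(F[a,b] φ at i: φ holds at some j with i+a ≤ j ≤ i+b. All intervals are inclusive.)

Check ((¬p ∧ ¬s) ∨ ¬q) at each j in [10,10]:
  j=10: false
No position in the window satisfies it → formula fails.

False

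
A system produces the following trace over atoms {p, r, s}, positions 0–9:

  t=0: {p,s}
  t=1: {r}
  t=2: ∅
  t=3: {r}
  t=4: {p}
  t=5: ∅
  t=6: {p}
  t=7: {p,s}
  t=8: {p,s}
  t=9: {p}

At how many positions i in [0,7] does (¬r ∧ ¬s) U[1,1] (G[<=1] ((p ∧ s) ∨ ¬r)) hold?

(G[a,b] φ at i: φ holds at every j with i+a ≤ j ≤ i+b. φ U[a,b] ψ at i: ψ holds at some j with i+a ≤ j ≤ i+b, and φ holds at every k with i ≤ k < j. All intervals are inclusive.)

Evaluate at each i in [0,7]:
  i=0: ✗ (no rhs in [1,1])
  i=1: ✗ (no rhs in [2,2])
  i=2: ✗ (no rhs in [3,3])
  i=3: ✗ (lhs fails at k=3 before rhs at j=4)
  i=4: ✓ (rhs at j=5; lhs holds on [4,4])
  i=5: ✓ (rhs at j=6; lhs holds on [5,5])
  i=6: ✓ (rhs at j=7; lhs holds on [6,6])
  i=7: ✗ (lhs fails at k=7 before rhs at j=8)
Positions where it holds: {4, 5, 6} → 3.

3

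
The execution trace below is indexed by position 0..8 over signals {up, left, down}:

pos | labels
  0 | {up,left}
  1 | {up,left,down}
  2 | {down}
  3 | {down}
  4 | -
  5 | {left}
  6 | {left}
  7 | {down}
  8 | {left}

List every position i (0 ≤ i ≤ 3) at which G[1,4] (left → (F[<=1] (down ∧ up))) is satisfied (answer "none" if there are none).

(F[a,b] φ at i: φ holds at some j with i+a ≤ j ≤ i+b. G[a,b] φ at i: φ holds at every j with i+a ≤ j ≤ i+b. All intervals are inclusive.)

Evaluate at each i in [0,3]:
  i=0: ✓ (all of [1,4])
  i=1: ✗ (fails at j=5)
  i=2: ✗ (fails at j=5)
  i=3: ✗ (fails at j=5)

0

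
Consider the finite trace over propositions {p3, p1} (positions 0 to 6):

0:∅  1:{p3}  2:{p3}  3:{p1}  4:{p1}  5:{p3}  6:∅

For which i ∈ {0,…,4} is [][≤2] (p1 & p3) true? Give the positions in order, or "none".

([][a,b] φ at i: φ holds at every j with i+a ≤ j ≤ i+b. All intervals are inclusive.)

Evaluate at each i in [0,4]:
  i=0: ✗ (fails at j=0)
  i=1: ✗ (fails at j=1)
  i=2: ✗ (fails at j=2)
  i=3: ✗ (fails at j=3)
  i=4: ✗ (fails at j=4)

none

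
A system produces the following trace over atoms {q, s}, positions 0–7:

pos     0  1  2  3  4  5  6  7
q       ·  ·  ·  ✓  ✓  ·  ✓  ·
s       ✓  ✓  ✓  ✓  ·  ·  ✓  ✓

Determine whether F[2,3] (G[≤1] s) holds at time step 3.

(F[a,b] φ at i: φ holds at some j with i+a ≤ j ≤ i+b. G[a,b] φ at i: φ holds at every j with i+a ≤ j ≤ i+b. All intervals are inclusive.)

True

Check G[≤1] s at each j in [5,6]:
  j=5: fails at 5
  j=6: holds on [6,7]
Found at j=6 → formula holds.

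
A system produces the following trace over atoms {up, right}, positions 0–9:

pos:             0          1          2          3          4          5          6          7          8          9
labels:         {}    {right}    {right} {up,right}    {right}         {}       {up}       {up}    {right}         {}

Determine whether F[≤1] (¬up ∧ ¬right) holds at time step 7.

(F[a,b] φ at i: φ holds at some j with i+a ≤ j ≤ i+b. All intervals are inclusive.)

Check (¬up ∧ ¬right) at each j in [7,8]:
  j=7: false
  j=8: false
No position in the window satisfies it → formula fails.

No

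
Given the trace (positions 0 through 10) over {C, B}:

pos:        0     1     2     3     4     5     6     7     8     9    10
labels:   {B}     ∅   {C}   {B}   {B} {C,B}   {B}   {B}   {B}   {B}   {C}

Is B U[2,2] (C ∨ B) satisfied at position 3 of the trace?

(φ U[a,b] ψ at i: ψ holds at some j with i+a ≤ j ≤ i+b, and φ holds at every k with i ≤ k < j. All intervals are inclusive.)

Need some j in [5,5] with (C ∨ B), and B at every k in [3,j-1].
  j=5: (C ∨ B) holds; B holds at every k in [3,4] → satisfied.

Yes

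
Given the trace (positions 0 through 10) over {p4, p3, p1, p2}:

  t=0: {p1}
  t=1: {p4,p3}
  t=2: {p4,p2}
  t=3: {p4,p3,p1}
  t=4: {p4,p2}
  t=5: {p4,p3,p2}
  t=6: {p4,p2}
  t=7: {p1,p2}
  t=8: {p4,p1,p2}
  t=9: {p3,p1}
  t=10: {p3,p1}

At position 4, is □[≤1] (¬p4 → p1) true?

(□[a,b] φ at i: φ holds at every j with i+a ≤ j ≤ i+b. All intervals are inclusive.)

Check (¬p4 → p1) at every j in [4,5]:
  j=4: antecedent false → ✓
  j=5: antecedent false → ✓
All positions satisfy it → formula holds.

True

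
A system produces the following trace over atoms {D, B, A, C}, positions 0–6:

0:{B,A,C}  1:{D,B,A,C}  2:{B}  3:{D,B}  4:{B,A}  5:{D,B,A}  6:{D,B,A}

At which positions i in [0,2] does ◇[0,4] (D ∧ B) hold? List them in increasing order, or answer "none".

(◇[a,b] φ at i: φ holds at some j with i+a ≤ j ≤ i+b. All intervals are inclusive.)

Evaluate at each i in [0,2]:
  i=0: ✓ (witness j=1)
  i=1: ✓ (witness j=1)
  i=2: ✓ (witness j=3)

0, 1, 2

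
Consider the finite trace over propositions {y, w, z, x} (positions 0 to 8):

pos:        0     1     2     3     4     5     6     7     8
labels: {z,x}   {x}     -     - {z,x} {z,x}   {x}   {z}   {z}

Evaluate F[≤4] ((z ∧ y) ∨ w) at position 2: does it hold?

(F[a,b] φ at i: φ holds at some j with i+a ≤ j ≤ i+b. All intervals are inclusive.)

Check ((z ∧ y) ∨ w) at each j in [2,6]:
  j=2: false
  j=3: false
  j=4: false
  j=5: false
  j=6: false
No position in the window satisfies it → formula fails.

Does not hold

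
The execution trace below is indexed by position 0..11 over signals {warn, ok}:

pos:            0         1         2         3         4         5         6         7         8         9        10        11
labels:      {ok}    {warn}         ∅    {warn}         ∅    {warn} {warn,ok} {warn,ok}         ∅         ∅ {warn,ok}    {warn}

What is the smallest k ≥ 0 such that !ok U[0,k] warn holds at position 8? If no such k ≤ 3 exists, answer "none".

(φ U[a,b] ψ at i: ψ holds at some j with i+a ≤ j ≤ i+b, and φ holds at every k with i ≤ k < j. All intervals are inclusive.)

Need earliest j ≥ 8 with warn, and !ok at every k in [8,j-1].
  j=8: rhs fails.
  j=9: rhs fails.
  j=10: rhs holds; lhs holds on [8,9]. k = 2.

2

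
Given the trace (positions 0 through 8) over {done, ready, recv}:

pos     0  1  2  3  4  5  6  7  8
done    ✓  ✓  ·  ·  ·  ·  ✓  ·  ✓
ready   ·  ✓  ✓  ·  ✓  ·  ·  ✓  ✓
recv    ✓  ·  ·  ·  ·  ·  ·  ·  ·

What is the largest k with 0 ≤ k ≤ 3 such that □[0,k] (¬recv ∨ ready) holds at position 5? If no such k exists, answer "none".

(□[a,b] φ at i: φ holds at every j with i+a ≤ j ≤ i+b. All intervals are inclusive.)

(¬recv ∨ ready) must hold from j=5 onward; find where it first fails.
  j=5: holds
  j=6: holds
  j=7: holds
  j=8: holds
Holds through j=8; largest k = 3.

3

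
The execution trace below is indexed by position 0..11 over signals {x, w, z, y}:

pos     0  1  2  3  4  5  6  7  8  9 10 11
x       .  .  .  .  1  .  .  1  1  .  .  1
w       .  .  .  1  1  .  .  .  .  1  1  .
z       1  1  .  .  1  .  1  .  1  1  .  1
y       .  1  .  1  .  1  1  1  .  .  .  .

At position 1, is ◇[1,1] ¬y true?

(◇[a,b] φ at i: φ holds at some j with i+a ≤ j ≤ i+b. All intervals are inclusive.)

Check ¬y at each j in [2,2]:
  j=2: true
Found at j=2 → formula holds.

Yes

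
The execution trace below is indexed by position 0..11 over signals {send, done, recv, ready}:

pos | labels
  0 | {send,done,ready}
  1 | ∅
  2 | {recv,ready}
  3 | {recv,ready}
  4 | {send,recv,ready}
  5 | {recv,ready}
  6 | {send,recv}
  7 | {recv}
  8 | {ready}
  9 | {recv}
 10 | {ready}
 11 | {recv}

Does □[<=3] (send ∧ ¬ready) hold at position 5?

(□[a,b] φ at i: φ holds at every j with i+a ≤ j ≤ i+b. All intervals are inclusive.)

Check (send ∧ ¬ready) at every j in [5,8]:
  j=5: false
  j=6: true
  j=7: false
  j=8: false
Fails at j=5 → formula fails.

False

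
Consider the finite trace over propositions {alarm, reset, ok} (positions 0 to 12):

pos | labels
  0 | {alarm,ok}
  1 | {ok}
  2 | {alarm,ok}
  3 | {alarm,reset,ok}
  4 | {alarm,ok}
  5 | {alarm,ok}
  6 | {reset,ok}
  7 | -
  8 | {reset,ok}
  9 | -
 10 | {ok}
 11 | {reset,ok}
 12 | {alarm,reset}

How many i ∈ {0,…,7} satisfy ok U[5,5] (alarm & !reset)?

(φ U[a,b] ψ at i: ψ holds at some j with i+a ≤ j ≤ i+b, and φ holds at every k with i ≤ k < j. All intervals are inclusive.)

Evaluate at each i in [0,7]:
  i=0: ✓ (rhs at j=5; lhs holds on [0,4])
  i=1: ✗ (no rhs in [6,6])
  i=2: ✗ (no rhs in [7,7])
  i=3: ✗ (no rhs in [8,8])
  i=4: ✗ (no rhs in [9,9])
  i=5: ✗ (no rhs in [10,10])
  i=6: ✗ (no rhs in [11,11])
  i=7: ✗ (no rhs in [12,12])
Positions where it holds: {0} → 1.

1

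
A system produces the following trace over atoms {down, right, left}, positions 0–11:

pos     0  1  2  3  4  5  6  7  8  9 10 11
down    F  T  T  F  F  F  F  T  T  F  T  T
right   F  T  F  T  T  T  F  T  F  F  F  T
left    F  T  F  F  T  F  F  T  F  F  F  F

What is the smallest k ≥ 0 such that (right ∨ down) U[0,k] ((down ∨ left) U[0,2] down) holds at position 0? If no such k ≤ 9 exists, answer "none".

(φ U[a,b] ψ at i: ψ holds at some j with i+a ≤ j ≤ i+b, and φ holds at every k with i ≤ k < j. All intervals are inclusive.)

none

Need earliest j ≥ 0 with ((down ∨ left) U[0,2] down), and (right ∨ down) at every k in [0,j-1].
  j=0: rhs fails.
  j=1: rhs holds but lhs fails at k=0.
  j=2: rhs holds but lhs fails at k=0.
  j=3: rhs fails.
  j=4: rhs fails.
  j=5: rhs fails.
  j=6: rhs fails.
  j=7: rhs holds but lhs fails at k=0.
  j=8: rhs holds but lhs fails at k=0.
  j=9: rhs fails.
No witness within the range → none.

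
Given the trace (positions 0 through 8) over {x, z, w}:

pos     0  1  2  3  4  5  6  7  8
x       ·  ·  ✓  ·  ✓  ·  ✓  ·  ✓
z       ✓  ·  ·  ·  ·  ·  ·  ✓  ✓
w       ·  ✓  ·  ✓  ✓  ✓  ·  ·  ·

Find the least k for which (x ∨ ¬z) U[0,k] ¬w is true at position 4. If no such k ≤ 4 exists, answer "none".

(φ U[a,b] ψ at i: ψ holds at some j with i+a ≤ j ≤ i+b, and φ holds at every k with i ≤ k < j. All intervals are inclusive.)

2

Need earliest j ≥ 4 with ¬w, and (x ∨ ¬z) at every k in [4,j-1].
  j=4: rhs fails.
  j=5: rhs fails.
  j=6: rhs holds; lhs holds on [4,5]. k = 2.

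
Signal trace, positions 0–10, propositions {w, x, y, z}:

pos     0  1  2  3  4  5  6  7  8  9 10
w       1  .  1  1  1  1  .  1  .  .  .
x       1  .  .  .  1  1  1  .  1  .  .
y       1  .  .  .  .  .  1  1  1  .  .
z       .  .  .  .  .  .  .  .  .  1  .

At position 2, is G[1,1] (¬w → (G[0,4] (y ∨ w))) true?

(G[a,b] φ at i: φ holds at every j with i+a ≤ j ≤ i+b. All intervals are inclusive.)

Yes

Check (¬w → (G[0,4] (y ∨ w))) at every j in [3,3]:
  j=3: antecedent false → ✓
All positions satisfy it → formula holds.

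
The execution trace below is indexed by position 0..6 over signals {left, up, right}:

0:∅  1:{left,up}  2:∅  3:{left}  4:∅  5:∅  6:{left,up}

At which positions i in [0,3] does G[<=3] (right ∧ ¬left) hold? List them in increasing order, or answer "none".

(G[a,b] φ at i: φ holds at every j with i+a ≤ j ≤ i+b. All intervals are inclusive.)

Evaluate at each i in [0,3]:
  i=0: ✗ (fails at j=0)
  i=1: ✗ (fails at j=1)
  i=2: ✗ (fails at j=2)
  i=3: ✗ (fails at j=3)

none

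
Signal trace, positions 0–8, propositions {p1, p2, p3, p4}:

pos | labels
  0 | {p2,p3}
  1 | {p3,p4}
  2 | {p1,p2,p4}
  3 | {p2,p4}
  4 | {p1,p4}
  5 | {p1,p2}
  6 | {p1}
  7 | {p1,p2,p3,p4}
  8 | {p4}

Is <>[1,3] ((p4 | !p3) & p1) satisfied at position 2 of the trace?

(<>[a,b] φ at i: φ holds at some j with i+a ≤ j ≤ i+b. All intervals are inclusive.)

Check ((p4 | !p3) & p1) at each j in [3,5]:
  j=3: false
  j=4: true
  j=5: true
Found at j=4 → formula holds.

True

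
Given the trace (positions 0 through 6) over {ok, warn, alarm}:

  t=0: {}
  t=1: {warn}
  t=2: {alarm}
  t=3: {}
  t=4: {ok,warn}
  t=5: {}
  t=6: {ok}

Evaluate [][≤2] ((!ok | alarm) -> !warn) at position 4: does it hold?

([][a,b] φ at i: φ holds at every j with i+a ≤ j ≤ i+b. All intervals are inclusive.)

Check ((!ok | alarm) -> !warn) at every j in [4,6]:
  j=4: antecedent false → ✓
  j=5: antecedent true; consequent true → ✓
  j=6: antecedent false → ✓
All positions satisfy it → formula holds.

Yes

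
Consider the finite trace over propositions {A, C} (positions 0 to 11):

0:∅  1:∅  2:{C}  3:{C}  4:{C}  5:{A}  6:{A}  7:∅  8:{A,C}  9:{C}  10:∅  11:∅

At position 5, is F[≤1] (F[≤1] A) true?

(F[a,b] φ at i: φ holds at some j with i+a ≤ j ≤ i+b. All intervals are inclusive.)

True

Check F[≤1] A at each j in [5,6]:
  j=5: holds (witness at 5)
  j=6: holds (witness at 6)
Found at j=5 → formula holds.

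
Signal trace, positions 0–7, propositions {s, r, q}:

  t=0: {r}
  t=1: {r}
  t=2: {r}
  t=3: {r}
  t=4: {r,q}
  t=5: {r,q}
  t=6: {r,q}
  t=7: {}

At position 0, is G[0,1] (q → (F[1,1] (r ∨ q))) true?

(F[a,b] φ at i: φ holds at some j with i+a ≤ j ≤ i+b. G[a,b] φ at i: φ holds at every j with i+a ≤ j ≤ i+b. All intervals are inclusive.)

Holds

Check (q → (F[1,1] (r ∨ q))) at every j in [0,1]:
  j=0: antecedent false → ✓
  j=1: antecedent false → ✓
All positions satisfy it → formula holds.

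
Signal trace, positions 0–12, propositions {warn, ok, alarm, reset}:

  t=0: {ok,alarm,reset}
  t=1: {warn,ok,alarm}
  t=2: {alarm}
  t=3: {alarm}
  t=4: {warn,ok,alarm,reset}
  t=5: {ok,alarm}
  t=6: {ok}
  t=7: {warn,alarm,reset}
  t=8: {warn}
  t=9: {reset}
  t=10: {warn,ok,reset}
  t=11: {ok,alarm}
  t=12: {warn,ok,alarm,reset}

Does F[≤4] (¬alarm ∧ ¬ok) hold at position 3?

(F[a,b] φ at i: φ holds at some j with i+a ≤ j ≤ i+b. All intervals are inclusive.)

False

Check (¬alarm ∧ ¬ok) at each j in [3,7]:
  j=3: false
  j=4: false
  j=5: false
  j=6: false
  j=7: false
No position in the window satisfies it → formula fails.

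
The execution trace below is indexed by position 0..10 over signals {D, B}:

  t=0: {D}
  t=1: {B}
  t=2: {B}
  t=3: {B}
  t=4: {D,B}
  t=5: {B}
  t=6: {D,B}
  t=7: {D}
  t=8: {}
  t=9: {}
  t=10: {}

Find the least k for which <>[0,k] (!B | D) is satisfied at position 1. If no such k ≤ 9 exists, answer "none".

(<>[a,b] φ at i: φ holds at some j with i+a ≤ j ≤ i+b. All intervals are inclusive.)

Scan j = 1,2,… for (!B | D):
  j=1: fails
  j=2: fails
  j=3: fails
  j=4: holds
First hit at j=4, so smallest k = 4-1 = 3.

3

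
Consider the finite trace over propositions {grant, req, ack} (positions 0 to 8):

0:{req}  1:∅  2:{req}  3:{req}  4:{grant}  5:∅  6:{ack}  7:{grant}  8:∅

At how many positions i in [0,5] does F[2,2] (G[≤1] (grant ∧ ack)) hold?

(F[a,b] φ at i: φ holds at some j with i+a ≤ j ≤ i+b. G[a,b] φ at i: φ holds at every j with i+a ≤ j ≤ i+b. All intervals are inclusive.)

0

Evaluate at each i in [0,5]:
  i=0: ✗ (none in [2,2])
  i=1: ✗ (none in [3,3])
  i=2: ✗ (none in [4,4])
  i=3: ✗ (none in [5,5])
  i=4: ✗ (none in [6,6])
  i=5: ✗ (none in [7,7])
Positions where it holds: {} → 0.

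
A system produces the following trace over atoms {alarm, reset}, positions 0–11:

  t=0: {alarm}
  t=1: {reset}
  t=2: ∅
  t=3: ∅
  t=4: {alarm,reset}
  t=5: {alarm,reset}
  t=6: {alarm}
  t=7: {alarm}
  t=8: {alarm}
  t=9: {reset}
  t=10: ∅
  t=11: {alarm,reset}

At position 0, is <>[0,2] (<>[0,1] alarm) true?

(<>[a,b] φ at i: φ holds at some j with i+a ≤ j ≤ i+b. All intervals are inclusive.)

Check <>[0,1] alarm at each j in [0,2]:
  j=0: holds (witness at 0)
  j=1: fails (none in [1,2])
  j=2: fails (none in [2,3])
Found at j=0 → formula holds.

Holds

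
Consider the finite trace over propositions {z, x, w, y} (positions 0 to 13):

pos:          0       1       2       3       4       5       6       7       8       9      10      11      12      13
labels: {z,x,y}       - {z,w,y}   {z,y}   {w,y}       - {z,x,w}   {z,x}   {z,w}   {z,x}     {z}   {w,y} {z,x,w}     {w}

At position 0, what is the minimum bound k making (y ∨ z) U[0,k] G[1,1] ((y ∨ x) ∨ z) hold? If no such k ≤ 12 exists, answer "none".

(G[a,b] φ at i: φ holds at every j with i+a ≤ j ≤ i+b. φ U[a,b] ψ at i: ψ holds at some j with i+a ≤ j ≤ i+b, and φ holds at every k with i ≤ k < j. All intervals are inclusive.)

1

Need earliest j ≥ 0 with G[1,1] ((y ∨ x) ∨ z), and (y ∨ z) at every k in [0,j-1].
  j=0: rhs fails.
  j=1: rhs holds; lhs holds on [0,0]. k = 1.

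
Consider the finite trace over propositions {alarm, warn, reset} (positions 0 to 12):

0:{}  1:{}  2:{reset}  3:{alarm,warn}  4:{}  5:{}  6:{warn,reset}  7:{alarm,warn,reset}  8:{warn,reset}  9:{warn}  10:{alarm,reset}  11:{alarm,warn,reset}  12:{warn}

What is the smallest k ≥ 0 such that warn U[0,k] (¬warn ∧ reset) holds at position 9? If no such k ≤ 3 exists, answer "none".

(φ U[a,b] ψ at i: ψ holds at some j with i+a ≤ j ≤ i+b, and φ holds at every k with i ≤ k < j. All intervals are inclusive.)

1

Need earliest j ≥ 9 with (¬warn ∧ reset), and warn at every k in [9,j-1].
  j=9: rhs fails.
  j=10: rhs holds; lhs holds on [9,9]. k = 1.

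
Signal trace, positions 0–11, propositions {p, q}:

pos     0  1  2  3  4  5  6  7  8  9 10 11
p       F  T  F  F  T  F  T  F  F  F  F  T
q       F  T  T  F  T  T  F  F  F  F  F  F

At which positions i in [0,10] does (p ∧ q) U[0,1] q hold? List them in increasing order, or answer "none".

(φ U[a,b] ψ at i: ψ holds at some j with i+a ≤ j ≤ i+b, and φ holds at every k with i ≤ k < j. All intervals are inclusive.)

Evaluate at each i in [0,10]:
  i=0: ✗ (lhs fails at k=0 before rhs at j=1)
  i=1: ✓ (rhs at j=1)
  i=2: ✓ (rhs at j=2)
  i=3: ✗ (lhs fails at k=3 before rhs at j=4)
  i=4: ✓ (rhs at j=4)
  i=5: ✓ (rhs at j=5)
  i=6: ✗ (no rhs in [6,7])
  i=7: ✗ (no rhs in [7,8])
  i=8: ✗ (no rhs in [8,9])
  i=9: ✗ (no rhs in [9,10])
  i=10: ✗ (no rhs in [10,11])

1, 2, 4, 5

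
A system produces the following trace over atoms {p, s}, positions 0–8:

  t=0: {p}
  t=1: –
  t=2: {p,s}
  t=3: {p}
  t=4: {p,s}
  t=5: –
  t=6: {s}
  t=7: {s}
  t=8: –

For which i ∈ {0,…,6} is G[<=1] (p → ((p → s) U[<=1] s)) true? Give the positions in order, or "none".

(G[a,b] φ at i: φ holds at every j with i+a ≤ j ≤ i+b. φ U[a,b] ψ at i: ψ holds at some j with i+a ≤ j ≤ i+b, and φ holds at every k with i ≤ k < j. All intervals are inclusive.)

1, 4, 5, 6

Evaluate at each i in [0,6]:
  i=0: ✗ (fails at j=0)
  i=1: ✓ (all of [1,2])
  i=2: ✗ (fails at j=3)
  i=3: ✗ (fails at j=3)
  i=4: ✓ (all of [4,5])
  i=5: ✓ (all of [5,6])
  i=6: ✓ (all of [6,7])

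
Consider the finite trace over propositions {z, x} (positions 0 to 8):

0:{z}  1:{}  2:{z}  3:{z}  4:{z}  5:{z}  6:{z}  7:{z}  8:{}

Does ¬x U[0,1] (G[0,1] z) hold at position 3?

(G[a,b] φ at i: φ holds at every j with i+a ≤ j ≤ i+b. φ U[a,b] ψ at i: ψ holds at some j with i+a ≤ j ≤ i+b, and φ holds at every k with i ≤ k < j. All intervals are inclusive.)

Holds

Need some j in [3,4] with G[0,1] z, and ¬x at every k in [3,j-1].
  j=3: G[0,1] z holds; no prefix to check → satisfied.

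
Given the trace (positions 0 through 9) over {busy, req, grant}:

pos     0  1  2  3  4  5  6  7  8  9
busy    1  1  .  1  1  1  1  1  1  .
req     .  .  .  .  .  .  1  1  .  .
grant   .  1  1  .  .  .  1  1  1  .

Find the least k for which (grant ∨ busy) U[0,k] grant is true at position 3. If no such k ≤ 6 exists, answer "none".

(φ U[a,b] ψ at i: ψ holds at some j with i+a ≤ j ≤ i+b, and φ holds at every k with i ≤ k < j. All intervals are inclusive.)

Need earliest j ≥ 3 with grant, and (grant ∨ busy) at every k in [3,j-1].
  j=3: rhs fails.
  j=4: rhs fails.
  j=5: rhs fails.
  j=6: rhs holds; lhs holds on [3,5]. k = 3.

3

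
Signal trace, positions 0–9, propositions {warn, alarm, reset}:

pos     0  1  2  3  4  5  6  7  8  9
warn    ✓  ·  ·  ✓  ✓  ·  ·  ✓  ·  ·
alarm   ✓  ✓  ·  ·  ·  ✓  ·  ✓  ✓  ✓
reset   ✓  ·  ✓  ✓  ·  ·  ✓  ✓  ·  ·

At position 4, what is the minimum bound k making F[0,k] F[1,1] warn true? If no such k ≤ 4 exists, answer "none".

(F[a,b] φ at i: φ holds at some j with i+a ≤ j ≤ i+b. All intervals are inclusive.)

Scan j = 4,5,… for F[1,1] warn:
  j=4: fails
  j=5: fails
  j=6: holds
First hit at j=6, so smallest k = 6-4 = 2.

2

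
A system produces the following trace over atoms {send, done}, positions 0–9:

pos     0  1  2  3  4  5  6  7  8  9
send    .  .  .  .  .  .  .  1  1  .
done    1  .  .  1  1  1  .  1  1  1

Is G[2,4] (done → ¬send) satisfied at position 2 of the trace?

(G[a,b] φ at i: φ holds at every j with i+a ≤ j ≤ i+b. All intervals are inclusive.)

Check (done → ¬send) at every j in [4,6]:
  j=4: antecedent true; consequent true → ✓
  j=5: antecedent true; consequent true → ✓
  j=6: antecedent false → ✓
All positions satisfy it → formula holds.

Yes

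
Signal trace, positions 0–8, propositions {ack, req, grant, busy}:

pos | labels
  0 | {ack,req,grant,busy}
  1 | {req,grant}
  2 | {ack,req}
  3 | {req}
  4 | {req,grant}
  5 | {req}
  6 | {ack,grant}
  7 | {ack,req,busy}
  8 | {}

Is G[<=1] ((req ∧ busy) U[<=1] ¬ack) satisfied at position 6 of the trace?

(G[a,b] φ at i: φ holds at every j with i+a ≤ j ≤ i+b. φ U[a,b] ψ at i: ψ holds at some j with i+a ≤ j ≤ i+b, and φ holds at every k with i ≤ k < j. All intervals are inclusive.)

Check ((req ∧ busy) U[<=1] ¬ack) at every j in [6,7]:
  j=6: fails
  j=7: holds
Fails at j=6 → formula fails.

False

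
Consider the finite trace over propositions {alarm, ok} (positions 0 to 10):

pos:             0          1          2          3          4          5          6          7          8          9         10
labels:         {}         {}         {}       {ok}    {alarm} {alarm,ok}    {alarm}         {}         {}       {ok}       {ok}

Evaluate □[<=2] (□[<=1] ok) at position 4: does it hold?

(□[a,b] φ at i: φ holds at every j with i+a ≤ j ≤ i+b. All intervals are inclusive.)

False

Check □[<=1] ok at every j in [4,6]:
  j=4: fails at 4
  j=5: fails at 6
  j=6: fails at 6
Fails at j=4 → formula fails.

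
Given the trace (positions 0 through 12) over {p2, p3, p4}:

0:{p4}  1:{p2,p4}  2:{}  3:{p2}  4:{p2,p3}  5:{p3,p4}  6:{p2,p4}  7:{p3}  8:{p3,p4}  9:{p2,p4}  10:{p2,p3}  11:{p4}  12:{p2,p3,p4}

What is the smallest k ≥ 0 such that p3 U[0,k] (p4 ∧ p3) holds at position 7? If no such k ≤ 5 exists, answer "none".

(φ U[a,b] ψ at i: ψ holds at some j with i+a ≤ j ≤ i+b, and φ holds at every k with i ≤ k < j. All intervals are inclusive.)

1

Need earliest j ≥ 7 with (p4 ∧ p3), and p3 at every k in [7,j-1].
  j=7: rhs fails.
  j=8: rhs holds; lhs holds on [7,7]. k = 1.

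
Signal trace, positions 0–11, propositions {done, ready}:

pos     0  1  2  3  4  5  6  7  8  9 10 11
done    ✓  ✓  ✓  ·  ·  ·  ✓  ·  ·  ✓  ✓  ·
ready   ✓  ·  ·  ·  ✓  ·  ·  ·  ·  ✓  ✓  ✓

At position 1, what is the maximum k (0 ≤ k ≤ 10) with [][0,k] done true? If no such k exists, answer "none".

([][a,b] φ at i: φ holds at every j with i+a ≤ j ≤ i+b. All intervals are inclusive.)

done must hold from j=1 onward; find where it first fails.
  j=1: holds
  j=2: holds
  j=3: fails
Holds on [1,2], so largest k = 1.

1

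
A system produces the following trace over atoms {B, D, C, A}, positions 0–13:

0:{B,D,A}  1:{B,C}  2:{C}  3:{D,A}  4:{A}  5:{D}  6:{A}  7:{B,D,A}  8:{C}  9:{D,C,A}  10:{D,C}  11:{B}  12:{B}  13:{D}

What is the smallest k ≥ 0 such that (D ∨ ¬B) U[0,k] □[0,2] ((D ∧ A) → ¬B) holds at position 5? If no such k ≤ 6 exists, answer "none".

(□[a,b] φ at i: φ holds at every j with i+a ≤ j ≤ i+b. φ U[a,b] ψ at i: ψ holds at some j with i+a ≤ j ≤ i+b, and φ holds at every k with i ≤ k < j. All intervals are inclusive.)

Need earliest j ≥ 5 with □[0,2] ((D ∧ A) → ¬B), and (D ∨ ¬B) at every k in [5,j-1].
  j=5: rhs fails.
  j=6: rhs fails.
  j=7: rhs fails.
  j=8: rhs holds; lhs holds on [5,7]. k = 3.

3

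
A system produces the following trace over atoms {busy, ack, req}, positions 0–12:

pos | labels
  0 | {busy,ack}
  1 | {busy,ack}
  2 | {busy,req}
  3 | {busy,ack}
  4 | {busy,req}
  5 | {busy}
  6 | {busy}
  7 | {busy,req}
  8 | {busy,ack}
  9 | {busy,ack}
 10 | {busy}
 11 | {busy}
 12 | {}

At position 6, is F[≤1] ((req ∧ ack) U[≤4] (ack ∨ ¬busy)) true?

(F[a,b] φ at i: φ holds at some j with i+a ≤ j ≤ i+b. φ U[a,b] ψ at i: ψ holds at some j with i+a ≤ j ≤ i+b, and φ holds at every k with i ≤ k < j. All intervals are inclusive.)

Check ((req ∧ ack) U[≤4] (ack ∨ ¬busy)) at each j in [6,7]:
  j=6: fails
  j=7: fails
No position in the window satisfies it → formula fails.

No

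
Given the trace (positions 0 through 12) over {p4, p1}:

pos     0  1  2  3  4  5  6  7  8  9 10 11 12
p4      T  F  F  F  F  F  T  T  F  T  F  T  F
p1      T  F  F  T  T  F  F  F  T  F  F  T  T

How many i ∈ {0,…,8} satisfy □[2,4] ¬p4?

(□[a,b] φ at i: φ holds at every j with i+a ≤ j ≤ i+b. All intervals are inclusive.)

2

Evaluate at each i in [0,8]:
  i=0: ✓ (all of [2,4])
  i=1: ✓ (all of [3,5])
  i=2: ✗ (fails at j=6)
  i=3: ✗ (fails at j=6)
  i=4: ✗ (fails at j=6)
  i=5: ✗ (fails at j=7)
  i=6: ✗ (fails at j=9)
  i=7: ✗ (fails at j=9)
  i=8: ✗ (fails at j=11)
Positions where it holds: {0, 1} → 2.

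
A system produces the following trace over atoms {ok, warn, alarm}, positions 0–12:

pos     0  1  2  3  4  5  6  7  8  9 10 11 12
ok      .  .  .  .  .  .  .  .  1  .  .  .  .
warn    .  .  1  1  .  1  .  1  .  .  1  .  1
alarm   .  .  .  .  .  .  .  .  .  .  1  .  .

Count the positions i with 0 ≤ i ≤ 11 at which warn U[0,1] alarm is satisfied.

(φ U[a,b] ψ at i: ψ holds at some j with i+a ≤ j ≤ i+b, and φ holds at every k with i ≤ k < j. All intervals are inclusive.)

Evaluate at each i in [0,11]:
  i=0: ✗ (no rhs in [0,1])
  i=1: ✗ (no rhs in [1,2])
  i=2: ✗ (no rhs in [2,3])
  i=3: ✗ (no rhs in [3,4])
  i=4: ✗ (no rhs in [4,5])
  i=5: ✗ (no rhs in [5,6])
  i=6: ✗ (no rhs in [6,7])
  i=7: ✗ (no rhs in [7,8])
  i=8: ✗ (no rhs in [8,9])
  i=9: ✗ (lhs fails at k=9 before rhs at j=10)
  i=10: ✓ (rhs at j=10)
  i=11: ✗ (no rhs in [11,12])
Positions where it holds: {10} → 1.

1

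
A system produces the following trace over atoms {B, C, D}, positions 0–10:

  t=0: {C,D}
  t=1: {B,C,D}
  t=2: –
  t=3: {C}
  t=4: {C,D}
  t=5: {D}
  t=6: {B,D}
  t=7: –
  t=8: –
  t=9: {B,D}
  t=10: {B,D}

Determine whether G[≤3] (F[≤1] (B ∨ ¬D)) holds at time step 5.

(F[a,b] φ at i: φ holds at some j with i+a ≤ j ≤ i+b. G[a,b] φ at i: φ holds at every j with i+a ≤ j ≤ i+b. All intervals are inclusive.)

Yes

Check F[≤1] (B ∨ ¬D) at every j in [5,8]:
  j=5: holds (witness at 6)
  j=6: holds (witness at 6)
  j=7: holds (witness at 7)
  j=8: holds (witness at 8)
All positions satisfy it → formula holds.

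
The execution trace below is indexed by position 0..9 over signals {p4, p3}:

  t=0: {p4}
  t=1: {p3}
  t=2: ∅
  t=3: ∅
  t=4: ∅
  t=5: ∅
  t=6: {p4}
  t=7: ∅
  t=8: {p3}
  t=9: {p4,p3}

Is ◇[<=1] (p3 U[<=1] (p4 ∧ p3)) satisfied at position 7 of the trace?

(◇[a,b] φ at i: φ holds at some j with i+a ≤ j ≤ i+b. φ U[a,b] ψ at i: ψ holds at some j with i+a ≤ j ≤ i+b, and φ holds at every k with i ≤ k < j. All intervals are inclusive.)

Holds

Check (p3 U[<=1] (p4 ∧ p3)) at each j in [7,8]:
  j=7: fails
  j=8: holds
Found at j=8 → formula holds.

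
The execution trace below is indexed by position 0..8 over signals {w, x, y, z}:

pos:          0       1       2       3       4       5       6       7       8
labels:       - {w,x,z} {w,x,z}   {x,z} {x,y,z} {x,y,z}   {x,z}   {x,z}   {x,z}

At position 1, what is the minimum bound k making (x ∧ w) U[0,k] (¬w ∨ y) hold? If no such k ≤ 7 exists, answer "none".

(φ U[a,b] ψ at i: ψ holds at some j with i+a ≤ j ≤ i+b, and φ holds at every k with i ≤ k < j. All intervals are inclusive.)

Need earliest j ≥ 1 with (¬w ∨ y), and (x ∧ w) at every k in [1,j-1].
  j=1: rhs fails.
  j=2: rhs fails.
  j=3: rhs holds; lhs holds on [1,2]. k = 2.

2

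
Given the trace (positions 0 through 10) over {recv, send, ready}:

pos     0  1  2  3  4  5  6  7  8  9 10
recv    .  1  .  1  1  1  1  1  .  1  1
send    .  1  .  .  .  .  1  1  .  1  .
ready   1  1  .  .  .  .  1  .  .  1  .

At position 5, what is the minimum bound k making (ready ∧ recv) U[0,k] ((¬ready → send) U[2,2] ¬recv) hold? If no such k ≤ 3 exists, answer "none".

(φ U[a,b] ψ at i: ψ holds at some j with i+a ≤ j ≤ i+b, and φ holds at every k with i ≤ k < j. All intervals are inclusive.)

Need earliest j ≥ 5 with ((¬ready → send) U[2,2] ¬recv), and (ready ∧ recv) at every k in [5,j-1].
  j=5: rhs fails.
  j=6: rhs holds but lhs fails at k=5.
  j=7: rhs fails.
  j=8: rhs fails.
No witness within the range → none.

none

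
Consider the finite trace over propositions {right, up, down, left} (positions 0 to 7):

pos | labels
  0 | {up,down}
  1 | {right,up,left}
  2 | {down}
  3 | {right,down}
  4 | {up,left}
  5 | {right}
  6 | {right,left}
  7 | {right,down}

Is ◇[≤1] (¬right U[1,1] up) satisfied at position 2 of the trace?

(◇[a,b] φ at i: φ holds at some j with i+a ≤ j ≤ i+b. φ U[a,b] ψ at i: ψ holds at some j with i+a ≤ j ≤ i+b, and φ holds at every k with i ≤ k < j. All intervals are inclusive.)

Check (¬right U[1,1] up) at each j in [2,3]:
  j=2: fails
  j=3: fails
No position in the window satisfies it → formula fails.

False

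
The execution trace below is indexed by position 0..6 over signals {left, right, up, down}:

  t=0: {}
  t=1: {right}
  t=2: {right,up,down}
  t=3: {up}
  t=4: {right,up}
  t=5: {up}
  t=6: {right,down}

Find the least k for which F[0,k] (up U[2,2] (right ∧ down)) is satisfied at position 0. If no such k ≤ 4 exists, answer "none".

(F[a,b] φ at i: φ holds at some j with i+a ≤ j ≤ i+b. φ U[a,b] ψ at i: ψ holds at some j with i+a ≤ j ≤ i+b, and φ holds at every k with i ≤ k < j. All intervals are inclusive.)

Scan j = 0,1,… for (up U[2,2] (right ∧ down)):
  j=0: fails
  j=1: fails
  j=2: fails
  j=3: fails
  j=4: holds
First hit at j=4, so smallest k = 4-0 = 4.

4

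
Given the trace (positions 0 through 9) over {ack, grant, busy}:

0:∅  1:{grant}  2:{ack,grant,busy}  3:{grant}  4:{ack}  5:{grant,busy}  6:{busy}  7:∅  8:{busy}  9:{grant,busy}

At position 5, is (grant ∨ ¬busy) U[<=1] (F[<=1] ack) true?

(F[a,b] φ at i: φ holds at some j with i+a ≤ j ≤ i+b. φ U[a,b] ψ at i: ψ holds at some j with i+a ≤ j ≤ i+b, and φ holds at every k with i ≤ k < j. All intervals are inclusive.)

Does not hold

Need some j in [5,6] with F[<=1] ack, and (grant ∨ ¬busy) at every k in [5,j-1].
  j=5: F[<=1] ack — fails (none in [5,6]).
  j=6: F[<=1] ack — fails (none in [6,7]).
No j in the window works → until fails.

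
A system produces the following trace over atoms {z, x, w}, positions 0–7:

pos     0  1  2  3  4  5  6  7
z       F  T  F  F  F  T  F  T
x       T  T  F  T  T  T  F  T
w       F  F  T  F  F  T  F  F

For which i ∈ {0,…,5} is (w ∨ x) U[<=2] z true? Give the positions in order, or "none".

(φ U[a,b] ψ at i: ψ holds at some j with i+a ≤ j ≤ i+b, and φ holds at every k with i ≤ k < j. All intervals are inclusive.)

Evaluate at each i in [0,5]:
  i=0: ✓ (rhs at j=1; lhs holds on [0,0])
  i=1: ✓ (rhs at j=1)
  i=2: ✗ (no rhs in [2,4])
  i=3: ✓ (rhs at j=5; lhs holds on [3,4])
  i=4: ✓ (rhs at j=5; lhs holds on [4,4])
  i=5: ✓ (rhs at j=5)

0, 1, 3, 4, 5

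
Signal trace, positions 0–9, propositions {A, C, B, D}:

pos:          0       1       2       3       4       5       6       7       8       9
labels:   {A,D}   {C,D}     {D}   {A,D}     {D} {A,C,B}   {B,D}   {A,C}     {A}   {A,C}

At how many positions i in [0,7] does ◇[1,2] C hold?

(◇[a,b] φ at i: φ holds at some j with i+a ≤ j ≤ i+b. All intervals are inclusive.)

6

Evaluate at each i in [0,7]:
  i=0: ✓ (witness j=1)
  i=1: ✗ (none in [2,3])
  i=2: ✗ (none in [3,4])
  i=3: ✓ (witness j=5)
  i=4: ✓ (witness j=5)
  i=5: ✓ (witness j=7)
  i=6: ✓ (witness j=7)
  i=7: ✓ (witness j=9)
Positions where it holds: {0, 3, 4, 5, 6, 7} → 6.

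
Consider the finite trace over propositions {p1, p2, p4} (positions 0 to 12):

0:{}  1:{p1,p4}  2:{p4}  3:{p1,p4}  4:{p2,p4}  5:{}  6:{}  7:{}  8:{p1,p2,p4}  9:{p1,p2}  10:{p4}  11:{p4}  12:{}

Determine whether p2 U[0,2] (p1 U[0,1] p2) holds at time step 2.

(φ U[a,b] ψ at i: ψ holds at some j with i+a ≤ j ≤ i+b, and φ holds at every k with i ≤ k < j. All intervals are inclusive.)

Need some j in [2,4] with (p1 U[0,1] p2), and p2 at every k in [2,j-1].
  j=2: (p1 U[0,1] p2) — fails.
  j=3: (p1 U[0,1] p2) holds, but p2 fails at k=2 → not this j.
  j=4: (p1 U[0,1] p2) holds, but p2 fails at k=2 → not this j.
No j in the window works → until fails.

Does not hold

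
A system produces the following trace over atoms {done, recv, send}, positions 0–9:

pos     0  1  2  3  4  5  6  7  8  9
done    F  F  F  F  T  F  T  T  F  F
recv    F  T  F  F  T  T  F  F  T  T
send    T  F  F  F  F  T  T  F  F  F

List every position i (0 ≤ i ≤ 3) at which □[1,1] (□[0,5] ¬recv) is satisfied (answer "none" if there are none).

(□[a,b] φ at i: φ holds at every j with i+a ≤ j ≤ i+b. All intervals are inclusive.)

Evaluate at each i in [0,3]:
  i=0: ✗ (fails at j=1)
  i=1: ✗ (fails at j=2)
  i=2: ✗ (fails at j=3)
  i=3: ✗ (fails at j=4)

none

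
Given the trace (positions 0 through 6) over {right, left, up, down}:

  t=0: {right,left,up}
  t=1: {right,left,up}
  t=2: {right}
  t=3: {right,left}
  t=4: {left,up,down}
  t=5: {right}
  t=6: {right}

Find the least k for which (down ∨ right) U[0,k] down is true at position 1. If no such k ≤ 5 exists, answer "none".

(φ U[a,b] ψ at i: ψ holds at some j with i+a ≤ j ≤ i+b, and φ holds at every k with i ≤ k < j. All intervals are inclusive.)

3

Need earliest j ≥ 1 with down, and (down ∨ right) at every k in [1,j-1].
  j=1: rhs fails.
  j=2: rhs fails.
  j=3: rhs fails.
  j=4: rhs holds; lhs holds on [1,3]. k = 3.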